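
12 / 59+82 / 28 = 2587 / 826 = 3.13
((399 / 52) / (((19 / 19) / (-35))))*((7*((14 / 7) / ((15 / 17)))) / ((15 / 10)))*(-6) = 221578 / 13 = 17044.46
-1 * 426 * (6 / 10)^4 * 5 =-34506 / 125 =-276.05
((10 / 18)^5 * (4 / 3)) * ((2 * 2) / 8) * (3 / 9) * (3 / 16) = 0.00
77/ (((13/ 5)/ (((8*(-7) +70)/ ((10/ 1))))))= 539/ 13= 41.46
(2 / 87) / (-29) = -2 / 2523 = -0.00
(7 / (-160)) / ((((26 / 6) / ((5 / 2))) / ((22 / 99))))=-7 / 1248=-0.01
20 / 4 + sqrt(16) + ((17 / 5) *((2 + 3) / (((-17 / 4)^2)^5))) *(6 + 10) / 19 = 20278543658203 / 2253169653443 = 9.00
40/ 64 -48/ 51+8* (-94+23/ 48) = -305381/ 408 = -748.48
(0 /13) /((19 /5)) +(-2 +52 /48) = -11 /12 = -0.92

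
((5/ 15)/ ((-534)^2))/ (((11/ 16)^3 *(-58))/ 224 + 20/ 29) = 3325952/ 1722841762023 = 0.00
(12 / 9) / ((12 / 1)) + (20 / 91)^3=825571 / 6782139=0.12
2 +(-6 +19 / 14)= -37 / 14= -2.64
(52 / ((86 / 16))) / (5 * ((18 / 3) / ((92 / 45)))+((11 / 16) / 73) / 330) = 335262720 / 508518989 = 0.66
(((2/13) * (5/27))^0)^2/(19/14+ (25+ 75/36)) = 84/2389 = 0.04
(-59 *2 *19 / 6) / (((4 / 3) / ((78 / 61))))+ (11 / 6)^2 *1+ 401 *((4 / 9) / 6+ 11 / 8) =2978927 / 13176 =226.09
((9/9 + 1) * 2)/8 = 0.50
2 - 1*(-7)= 9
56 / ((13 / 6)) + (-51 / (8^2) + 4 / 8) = 21257 / 832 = 25.55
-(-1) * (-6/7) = -6/7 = -0.86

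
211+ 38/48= 5083/24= 211.79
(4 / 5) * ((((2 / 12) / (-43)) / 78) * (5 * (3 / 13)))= -1 / 21801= -0.00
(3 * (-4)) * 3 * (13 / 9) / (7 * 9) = -52 / 63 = -0.83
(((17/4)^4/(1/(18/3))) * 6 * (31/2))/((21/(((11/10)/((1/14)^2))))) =598093881/320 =1869043.38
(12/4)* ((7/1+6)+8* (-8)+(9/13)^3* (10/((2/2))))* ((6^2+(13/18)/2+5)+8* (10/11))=-672505021/96668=-6956.85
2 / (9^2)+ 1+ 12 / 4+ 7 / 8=3175 / 648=4.90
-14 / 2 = -7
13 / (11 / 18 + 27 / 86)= 5031 / 358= 14.05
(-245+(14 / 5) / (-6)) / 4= -61.37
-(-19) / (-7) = -19 / 7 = -2.71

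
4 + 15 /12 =21 /4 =5.25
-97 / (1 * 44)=-97 / 44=-2.20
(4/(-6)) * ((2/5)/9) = -4/135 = -0.03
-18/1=-18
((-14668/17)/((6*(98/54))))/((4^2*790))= -0.01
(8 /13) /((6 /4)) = 16 /39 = 0.41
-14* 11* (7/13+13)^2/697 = -4770304/117793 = -40.50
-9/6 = -3/2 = -1.50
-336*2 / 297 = -224 / 99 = -2.26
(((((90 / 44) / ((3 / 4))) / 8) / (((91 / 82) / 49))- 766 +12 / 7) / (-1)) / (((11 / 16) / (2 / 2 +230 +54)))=3419920200 / 11011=310591.25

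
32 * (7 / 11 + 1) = 576 / 11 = 52.36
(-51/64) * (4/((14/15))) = -765/224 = -3.42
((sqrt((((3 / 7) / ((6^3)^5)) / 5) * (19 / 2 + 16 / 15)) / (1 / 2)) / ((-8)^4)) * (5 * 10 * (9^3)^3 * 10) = 1476225 * sqrt(6657) / 917504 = 131.28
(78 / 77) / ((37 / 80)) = 6240 / 2849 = 2.19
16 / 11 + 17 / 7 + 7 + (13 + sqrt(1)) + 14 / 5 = 27.68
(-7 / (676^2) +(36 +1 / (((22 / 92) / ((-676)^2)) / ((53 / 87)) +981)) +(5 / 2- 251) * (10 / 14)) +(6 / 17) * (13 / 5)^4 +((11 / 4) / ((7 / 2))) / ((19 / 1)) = -17690980851227579595998539 / 141156235673275228770000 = -125.33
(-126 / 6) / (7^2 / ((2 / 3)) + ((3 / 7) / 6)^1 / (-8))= -2352 / 8231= -0.29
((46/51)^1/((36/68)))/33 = 46/891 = 0.05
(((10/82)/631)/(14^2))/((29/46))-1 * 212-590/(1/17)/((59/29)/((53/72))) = -3841.03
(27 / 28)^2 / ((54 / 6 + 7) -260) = -729 / 191296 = -0.00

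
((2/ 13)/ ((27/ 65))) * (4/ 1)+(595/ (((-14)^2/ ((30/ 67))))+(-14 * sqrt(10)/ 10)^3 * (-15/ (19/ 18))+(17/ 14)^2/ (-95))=1235.91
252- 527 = -275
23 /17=1.35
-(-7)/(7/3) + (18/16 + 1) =41/8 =5.12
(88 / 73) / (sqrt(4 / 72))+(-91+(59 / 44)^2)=-172695 / 1936+264 * sqrt(2) / 73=-84.09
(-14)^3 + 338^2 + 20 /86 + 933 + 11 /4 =112435.98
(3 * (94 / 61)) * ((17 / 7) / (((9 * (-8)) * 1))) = -0.16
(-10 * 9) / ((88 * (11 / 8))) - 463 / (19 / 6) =-146.95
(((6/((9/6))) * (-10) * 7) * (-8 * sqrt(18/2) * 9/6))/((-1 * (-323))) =10080/323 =31.21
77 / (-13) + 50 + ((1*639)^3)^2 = 68077742987260205.08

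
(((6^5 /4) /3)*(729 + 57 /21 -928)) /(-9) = 98928 /7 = 14132.57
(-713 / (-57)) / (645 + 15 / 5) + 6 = 222329 / 36936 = 6.02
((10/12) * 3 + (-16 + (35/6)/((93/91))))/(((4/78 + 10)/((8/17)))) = -28262/77469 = -0.36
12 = 12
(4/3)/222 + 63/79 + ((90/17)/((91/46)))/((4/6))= 4.82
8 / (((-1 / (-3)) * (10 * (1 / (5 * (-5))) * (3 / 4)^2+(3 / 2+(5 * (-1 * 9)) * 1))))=-320 / 583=-0.55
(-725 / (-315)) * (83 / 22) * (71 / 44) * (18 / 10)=170897 / 6776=25.22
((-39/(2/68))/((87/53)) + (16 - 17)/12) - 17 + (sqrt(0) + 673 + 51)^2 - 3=182125147/348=523348.12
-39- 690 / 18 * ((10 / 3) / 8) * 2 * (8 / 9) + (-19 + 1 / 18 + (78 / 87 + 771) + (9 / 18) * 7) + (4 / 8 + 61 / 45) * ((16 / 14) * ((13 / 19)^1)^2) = 20480412637 / 29679615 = 690.05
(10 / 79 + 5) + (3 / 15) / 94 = 190429 / 37130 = 5.13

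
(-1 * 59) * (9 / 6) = -177 / 2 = -88.50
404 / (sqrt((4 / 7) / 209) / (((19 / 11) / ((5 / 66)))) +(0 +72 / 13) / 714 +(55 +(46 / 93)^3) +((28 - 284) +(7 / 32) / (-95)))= -242703399249615326285620193316480 / 120674974490012126604088067007761 - 72444256518297845196288000*sqrt(1463) / 120674974490012126604088067007761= -2.01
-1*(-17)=17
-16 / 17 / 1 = -16 / 17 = -0.94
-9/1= -9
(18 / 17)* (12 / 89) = 216 / 1513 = 0.14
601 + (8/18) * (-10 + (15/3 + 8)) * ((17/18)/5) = 601.25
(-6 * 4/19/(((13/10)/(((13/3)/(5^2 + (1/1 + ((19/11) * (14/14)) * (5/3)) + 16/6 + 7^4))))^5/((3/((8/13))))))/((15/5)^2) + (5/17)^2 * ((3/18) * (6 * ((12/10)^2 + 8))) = 1616189583808735953210617/1979147414070875344564683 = 0.82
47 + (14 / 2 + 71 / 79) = 4337 / 79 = 54.90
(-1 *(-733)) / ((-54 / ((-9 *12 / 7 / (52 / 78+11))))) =4398 / 245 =17.95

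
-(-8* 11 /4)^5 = 5153632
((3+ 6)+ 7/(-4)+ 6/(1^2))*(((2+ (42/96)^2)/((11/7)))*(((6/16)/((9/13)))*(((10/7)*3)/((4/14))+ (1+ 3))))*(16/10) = 1557829/5120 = 304.26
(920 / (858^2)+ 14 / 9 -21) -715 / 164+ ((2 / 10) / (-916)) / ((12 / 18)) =-1645245416593 / 69118437960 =-23.80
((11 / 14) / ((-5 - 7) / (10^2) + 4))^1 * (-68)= -13.77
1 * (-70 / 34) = -35 / 17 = -2.06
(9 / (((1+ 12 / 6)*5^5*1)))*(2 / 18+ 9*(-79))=-0.68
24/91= 0.26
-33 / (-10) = 3.30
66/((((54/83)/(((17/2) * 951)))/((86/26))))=211566751/78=2712394.24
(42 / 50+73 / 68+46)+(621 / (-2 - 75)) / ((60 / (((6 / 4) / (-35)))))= 87816891 / 1832600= 47.92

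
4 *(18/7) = 72/7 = 10.29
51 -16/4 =47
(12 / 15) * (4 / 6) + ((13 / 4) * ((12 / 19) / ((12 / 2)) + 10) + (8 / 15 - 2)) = 9094 / 285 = 31.91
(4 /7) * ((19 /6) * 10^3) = 38000 /21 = 1809.52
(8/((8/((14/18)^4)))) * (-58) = -139258/6561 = -21.23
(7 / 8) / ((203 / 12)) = 3 / 58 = 0.05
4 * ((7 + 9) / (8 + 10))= 32 / 9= 3.56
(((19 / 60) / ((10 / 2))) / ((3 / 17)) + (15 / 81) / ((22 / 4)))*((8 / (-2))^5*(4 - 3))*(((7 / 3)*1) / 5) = -20892928 / 111375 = -187.59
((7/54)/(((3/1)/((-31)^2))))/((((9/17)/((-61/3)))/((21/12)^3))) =-2392733357/279936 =-8547.43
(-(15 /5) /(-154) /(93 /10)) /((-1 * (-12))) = 0.00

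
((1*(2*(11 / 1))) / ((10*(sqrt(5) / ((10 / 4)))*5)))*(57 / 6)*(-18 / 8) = -1881*sqrt(5) / 400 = -10.52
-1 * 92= -92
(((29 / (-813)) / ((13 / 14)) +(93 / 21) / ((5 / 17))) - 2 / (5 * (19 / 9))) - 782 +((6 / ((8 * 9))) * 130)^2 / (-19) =-65224619909 / 84340620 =-773.35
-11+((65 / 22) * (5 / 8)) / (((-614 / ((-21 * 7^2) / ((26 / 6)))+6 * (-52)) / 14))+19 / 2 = -10238793 / 6465712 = -1.58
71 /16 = 4.44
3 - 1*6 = -3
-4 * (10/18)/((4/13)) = -65/9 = -7.22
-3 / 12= -1 / 4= -0.25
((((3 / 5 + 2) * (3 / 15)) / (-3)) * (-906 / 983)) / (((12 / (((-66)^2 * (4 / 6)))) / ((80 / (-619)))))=-5.00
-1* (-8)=8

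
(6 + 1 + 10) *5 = 85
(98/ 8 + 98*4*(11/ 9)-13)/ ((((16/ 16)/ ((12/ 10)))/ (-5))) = -17221/ 6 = -2870.17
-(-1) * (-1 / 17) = -1 / 17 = -0.06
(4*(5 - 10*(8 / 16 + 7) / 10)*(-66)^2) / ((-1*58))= 21780 / 29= 751.03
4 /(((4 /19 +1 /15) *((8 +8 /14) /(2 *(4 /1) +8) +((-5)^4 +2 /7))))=10640 /461439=0.02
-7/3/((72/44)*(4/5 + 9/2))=-0.27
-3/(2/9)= -27/2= -13.50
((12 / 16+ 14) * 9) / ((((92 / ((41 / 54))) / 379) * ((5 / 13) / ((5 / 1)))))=11918413 / 2208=5397.83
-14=-14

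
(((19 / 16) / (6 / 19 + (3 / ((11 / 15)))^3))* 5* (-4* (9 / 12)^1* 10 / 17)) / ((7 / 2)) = -12012275 / 275978612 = -0.04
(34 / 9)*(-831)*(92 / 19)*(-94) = 81446864 / 57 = 1428892.35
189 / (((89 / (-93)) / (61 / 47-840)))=692867763 / 4183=165638.96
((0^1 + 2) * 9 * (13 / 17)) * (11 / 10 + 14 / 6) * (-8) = -32136 / 85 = -378.07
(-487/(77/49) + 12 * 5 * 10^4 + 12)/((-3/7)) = -46177061/33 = -1399304.88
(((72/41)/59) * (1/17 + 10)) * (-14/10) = -86184/205615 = -0.42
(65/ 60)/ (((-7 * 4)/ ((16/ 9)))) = -13/ 189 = -0.07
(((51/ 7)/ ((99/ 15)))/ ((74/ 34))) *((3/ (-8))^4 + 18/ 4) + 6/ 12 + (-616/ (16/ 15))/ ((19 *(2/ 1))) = -250039507/ 20156416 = -12.40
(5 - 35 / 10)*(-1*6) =-9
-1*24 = -24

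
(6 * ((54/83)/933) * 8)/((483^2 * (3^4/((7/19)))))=32/49035381507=0.00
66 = 66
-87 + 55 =-32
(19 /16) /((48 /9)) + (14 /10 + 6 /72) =6551 /3840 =1.71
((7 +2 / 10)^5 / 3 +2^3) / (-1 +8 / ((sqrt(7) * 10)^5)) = -16958592417200000 / 2626093749999 - 3955356832 * sqrt(7) / 2626093749999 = -6457.73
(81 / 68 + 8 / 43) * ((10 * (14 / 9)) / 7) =20135 / 6579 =3.06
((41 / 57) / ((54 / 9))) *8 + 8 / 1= 1532 / 171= 8.96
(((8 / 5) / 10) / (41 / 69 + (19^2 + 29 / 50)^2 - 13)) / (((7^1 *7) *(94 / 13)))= 179400 / 51933862826587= 0.00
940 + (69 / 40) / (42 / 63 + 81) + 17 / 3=27803221 / 29400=945.69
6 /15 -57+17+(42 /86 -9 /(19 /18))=-194601 /4085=-47.64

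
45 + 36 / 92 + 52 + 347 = 10221 / 23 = 444.39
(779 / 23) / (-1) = -779 / 23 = -33.87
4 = 4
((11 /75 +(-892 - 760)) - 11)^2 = 15553581796 /5625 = 2765081.21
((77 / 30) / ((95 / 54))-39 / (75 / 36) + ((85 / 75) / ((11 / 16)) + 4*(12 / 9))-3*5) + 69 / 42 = -1729001 / 73150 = -23.64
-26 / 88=-13 / 44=-0.30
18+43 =61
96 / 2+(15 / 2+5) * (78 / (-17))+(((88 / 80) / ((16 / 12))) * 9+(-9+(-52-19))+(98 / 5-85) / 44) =-623939 / 7480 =-83.41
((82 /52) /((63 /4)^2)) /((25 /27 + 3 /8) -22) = -2624 /8544081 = -0.00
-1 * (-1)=1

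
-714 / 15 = -238 / 5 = -47.60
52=52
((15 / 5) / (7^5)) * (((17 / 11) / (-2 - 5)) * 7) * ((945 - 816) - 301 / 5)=-17544 / 924385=-0.02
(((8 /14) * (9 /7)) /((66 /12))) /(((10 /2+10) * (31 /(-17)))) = -0.00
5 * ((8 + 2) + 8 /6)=170 /3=56.67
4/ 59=0.07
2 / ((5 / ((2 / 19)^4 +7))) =1824526 / 651605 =2.80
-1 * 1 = -1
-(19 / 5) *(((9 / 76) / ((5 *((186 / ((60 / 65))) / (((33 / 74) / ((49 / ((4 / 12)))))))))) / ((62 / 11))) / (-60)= 0.00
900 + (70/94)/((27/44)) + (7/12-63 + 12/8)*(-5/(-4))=825.07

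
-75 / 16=-4.69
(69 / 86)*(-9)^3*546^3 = -4093780486068 / 43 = -95204197350.42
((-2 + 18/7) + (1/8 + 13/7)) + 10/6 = 709/168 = 4.22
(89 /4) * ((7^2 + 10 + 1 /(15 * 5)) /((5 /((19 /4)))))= 3742183 /3000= 1247.39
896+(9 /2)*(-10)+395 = 1246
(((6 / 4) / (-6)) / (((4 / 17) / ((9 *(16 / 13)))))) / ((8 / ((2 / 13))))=-153 / 676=-0.23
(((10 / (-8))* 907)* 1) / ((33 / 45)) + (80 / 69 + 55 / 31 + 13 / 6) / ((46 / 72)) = -1109781759 / 721556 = -1538.04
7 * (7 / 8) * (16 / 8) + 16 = 113 / 4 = 28.25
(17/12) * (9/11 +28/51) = 767/396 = 1.94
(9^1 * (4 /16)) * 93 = 837 /4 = 209.25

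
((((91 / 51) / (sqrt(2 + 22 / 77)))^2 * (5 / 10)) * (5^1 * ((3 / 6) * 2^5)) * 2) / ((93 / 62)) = 579670 / 7803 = 74.29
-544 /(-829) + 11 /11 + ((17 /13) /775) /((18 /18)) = 13847068 /8352175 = 1.66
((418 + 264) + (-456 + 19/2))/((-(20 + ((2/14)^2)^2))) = -11.77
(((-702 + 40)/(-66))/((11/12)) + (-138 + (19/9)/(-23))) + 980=21361343/25047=852.85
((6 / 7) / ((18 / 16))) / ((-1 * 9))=-16 / 189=-0.08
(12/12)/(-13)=-1/13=-0.08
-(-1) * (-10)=-10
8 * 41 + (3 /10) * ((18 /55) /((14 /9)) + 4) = 1267663 /3850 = 329.26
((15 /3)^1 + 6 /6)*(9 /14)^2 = 243 /98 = 2.48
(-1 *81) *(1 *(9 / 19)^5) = -1.93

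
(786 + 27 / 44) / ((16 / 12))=589.96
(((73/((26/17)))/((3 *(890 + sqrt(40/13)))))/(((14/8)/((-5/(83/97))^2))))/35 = 5196073205/521393007429 - 11676569 *sqrt(130)/6778109096577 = 0.01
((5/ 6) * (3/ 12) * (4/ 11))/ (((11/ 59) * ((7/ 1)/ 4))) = 590/ 2541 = 0.23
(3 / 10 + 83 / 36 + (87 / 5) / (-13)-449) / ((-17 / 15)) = 1047695 / 2652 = 395.06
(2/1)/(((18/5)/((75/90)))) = 25/54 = 0.46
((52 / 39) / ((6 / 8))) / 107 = 16 / 963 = 0.02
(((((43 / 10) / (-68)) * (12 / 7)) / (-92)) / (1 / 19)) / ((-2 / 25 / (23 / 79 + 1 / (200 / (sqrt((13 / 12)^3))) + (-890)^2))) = -766867936365 / 3459568 - 10621 * sqrt(39) / 42040320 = -221665.81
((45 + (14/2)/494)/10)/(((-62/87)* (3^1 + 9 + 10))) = -1934619/6738160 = -0.29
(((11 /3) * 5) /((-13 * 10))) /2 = -11 /156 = -0.07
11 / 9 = 1.22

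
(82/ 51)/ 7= 82/ 357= 0.23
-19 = -19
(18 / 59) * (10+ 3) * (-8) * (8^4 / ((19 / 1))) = -7667712 / 1121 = -6840.06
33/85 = 0.39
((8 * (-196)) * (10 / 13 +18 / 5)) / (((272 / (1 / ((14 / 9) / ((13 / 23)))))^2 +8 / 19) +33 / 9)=-8909357184 / 728746236215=-0.01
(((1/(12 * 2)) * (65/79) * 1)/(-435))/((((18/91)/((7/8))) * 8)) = -8281/190024704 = -0.00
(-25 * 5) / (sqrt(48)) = -125 * sqrt(3) / 12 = -18.04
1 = 1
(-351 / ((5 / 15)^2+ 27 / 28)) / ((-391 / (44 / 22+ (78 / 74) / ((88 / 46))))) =91835289 / 43126127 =2.13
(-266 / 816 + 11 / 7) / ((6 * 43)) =3557 / 736848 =0.00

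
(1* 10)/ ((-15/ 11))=-7.33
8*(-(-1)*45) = 360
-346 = -346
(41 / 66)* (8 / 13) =0.38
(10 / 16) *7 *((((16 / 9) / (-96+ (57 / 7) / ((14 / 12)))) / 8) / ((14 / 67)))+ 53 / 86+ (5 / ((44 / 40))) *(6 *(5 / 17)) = 21681479137 / 2525388624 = 8.59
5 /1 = 5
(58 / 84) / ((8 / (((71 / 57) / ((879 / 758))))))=780361 / 8417304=0.09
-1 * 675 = -675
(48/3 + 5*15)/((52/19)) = 133/4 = 33.25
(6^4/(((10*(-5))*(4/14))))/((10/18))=-20412/125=-163.30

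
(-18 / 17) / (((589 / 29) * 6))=-87 / 10013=-0.01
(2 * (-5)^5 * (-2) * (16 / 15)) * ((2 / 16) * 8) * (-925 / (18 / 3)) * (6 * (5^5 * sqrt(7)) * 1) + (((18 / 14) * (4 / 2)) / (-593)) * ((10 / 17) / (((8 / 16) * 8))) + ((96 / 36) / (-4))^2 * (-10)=-115625000000 * sqrt(7) / 3 - 2823085 / 635103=-101971665118.39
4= 4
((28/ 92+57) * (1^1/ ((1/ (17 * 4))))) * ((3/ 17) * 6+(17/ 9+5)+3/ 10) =33263684/ 1035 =32138.83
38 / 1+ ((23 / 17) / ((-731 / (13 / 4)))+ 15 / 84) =6641185 / 173978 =38.17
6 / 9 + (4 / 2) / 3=4 / 3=1.33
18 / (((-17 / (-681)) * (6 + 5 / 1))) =12258 / 187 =65.55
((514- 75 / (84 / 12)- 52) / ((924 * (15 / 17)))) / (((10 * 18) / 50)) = 663 / 4312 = 0.15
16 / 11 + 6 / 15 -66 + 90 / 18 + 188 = 7087 / 55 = 128.85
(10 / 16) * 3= 15 / 8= 1.88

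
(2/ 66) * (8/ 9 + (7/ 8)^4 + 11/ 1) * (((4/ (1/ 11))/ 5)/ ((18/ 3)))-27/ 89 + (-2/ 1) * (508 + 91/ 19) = -1438107481709/ 1402583040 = -1025.33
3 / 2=1.50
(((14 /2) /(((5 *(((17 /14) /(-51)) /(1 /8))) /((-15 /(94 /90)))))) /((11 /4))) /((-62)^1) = -19845 /32054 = -0.62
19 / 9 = 2.11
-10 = -10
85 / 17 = 5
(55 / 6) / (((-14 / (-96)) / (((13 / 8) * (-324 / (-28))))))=57915 / 49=1181.94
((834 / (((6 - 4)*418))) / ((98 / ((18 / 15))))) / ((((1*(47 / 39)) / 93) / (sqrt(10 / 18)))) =1512459*sqrt(5) / 4813270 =0.70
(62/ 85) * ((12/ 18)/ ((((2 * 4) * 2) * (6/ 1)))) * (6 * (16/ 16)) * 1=31/ 1020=0.03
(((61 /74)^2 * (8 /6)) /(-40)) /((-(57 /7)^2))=182329 /533745720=0.00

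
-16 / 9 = -1.78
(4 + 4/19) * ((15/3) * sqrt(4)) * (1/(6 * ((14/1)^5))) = 25/1915998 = 0.00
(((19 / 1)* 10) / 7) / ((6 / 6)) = 190 / 7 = 27.14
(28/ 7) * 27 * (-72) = -7776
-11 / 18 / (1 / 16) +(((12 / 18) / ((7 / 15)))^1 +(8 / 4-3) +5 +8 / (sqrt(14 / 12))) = 3.06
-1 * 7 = -7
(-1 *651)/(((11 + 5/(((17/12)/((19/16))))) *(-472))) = 11067/121894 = 0.09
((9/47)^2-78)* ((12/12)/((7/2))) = -49206/2209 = -22.28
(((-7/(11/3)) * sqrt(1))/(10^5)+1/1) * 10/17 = 1099979/1870000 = 0.59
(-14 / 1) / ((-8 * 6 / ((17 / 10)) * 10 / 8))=119 / 300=0.40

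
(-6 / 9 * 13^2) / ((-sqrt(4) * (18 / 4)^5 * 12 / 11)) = 14872 / 531441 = 0.03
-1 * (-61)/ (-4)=-61/ 4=-15.25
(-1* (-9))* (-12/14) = -54/7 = -7.71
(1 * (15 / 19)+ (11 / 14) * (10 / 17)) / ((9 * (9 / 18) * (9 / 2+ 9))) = 11320 / 549423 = 0.02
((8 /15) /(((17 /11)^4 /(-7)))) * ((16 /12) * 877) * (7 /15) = -20133366176 /56376675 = -357.12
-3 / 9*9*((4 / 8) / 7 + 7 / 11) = -327 / 154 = -2.12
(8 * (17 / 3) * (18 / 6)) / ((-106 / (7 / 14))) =-34 / 53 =-0.64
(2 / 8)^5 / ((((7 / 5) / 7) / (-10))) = -25 / 512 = -0.05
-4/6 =-2/3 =-0.67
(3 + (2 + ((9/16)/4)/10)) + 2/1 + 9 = 10249/640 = 16.01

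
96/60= 8/5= 1.60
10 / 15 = 2 / 3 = 0.67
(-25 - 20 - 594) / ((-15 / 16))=3408 / 5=681.60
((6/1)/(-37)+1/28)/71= -131/73556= -0.00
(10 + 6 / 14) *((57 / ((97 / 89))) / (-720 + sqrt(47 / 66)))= -17598034080 / 23231545687 - 370329 *sqrt(3102) / 23231545687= -0.76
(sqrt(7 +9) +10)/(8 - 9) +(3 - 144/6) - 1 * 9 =-44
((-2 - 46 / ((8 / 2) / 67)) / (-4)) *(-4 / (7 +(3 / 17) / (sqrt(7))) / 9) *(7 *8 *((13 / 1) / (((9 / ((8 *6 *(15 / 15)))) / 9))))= -21236968480 / 49559 +76483680 *sqrt(7) / 49559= -424435.76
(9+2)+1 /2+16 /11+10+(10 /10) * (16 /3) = 1867 /66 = 28.29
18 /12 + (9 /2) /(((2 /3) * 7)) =69 /28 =2.46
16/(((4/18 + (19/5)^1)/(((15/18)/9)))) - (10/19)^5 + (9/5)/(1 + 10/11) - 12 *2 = -1069596864899/47058261495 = -22.73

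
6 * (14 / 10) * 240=2016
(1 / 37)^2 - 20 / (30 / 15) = -13689 / 1369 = -10.00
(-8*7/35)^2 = 64/25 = 2.56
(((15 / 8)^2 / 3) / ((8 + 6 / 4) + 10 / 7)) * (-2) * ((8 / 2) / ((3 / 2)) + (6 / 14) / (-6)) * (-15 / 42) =13625 / 68544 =0.20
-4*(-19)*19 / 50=722 / 25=28.88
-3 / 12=-1 / 4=-0.25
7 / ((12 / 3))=7 / 4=1.75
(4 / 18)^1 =2 / 9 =0.22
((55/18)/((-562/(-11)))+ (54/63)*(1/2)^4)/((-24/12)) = -16057/283248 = -0.06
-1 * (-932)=932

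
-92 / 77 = -1.19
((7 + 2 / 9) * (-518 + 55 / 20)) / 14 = -14885 / 56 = -265.80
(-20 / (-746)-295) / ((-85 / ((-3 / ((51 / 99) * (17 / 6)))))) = -13070970 / 1832549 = -7.13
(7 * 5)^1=35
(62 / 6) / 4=31 / 12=2.58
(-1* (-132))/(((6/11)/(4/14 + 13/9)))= 26378/63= 418.70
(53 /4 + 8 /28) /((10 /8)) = 379 /35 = 10.83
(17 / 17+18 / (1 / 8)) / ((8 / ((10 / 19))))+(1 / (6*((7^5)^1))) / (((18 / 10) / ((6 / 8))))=219331445 / 22991976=9.54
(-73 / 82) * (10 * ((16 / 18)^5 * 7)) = -34.58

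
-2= -2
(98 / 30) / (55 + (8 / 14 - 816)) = -343 / 79845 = -0.00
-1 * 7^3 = -343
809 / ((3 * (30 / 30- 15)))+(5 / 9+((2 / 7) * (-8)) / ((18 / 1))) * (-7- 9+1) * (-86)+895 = 60001 / 42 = 1428.60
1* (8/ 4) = 2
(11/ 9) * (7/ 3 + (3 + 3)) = 275/ 27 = 10.19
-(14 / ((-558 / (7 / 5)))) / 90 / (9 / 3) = 0.00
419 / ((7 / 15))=6285 / 7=897.86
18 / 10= 9 / 5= 1.80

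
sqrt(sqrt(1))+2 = 3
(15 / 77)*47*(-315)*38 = -109595.45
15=15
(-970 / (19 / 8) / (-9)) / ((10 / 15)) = 3880 / 57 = 68.07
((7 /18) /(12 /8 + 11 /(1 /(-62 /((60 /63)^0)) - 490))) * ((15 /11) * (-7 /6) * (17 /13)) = -3244535 /5925414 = -0.55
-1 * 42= -42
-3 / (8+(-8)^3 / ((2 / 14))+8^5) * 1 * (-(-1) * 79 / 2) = -0.00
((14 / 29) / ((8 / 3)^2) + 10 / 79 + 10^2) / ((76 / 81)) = 31314843 / 293248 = 106.79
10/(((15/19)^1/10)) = 380/3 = 126.67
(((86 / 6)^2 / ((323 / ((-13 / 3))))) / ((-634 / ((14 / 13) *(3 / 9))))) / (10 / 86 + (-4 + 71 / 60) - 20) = -11130980 / 161911809819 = -0.00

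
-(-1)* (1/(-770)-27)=-20791/770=-27.00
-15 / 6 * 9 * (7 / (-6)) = 105 / 4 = 26.25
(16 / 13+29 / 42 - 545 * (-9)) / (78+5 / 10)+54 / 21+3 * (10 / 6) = 3003698 / 42861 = 70.08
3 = 3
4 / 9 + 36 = 328 / 9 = 36.44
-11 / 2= -5.50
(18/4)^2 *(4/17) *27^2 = 59049/17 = 3473.47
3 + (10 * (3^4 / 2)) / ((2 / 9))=3651 / 2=1825.50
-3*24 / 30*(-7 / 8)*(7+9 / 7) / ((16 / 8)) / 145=3 / 50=0.06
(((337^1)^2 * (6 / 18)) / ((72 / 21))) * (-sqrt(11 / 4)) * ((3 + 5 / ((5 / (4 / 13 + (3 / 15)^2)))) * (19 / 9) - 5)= -4807262201 * sqrt(11) / 421200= -37853.48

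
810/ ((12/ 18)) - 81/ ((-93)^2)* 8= 1167543/ 961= 1214.93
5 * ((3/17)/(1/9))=135/17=7.94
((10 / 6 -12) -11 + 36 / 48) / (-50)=247 / 600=0.41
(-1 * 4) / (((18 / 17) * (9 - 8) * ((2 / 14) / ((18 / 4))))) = -119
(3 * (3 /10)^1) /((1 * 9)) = 1 /10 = 0.10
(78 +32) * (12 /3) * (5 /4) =550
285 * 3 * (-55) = -47025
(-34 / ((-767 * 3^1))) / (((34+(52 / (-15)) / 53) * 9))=4505 / 93114567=0.00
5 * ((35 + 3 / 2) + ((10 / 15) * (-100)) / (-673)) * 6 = 738935 / 673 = 1097.97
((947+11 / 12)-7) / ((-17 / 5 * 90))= -11291 / 3672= -3.07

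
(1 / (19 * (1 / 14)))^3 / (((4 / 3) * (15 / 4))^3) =2744 / 857375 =0.00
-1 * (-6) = 6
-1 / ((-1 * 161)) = 1 / 161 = 0.01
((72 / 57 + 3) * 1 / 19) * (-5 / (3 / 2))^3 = -3000 / 361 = -8.31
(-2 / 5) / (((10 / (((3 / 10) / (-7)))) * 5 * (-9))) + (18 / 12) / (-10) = -7877 / 52500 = -0.15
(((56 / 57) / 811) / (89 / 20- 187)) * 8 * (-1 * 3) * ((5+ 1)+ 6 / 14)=19200 / 18752753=0.00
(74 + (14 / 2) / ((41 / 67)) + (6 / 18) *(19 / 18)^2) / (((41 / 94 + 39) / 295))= 47414376205 / 73865682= 641.90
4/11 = 0.36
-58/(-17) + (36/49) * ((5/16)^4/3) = 46595203/13647872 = 3.41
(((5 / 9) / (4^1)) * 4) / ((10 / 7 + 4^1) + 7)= 35 / 783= 0.04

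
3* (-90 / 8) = -135 / 4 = -33.75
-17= -17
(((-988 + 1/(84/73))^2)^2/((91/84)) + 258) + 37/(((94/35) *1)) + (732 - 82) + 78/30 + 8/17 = 188856965646055700247323/215474575680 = 876469834318.30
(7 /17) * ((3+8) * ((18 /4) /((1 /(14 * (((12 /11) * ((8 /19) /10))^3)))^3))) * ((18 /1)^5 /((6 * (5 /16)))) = 589110895479448817174052864 /11483462448655611621904296875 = 0.05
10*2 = 20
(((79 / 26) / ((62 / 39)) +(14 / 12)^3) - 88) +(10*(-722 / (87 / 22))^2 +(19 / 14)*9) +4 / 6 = 13137036622597 / 39419352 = 333263.64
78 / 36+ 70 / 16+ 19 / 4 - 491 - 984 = -35129 / 24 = -1463.71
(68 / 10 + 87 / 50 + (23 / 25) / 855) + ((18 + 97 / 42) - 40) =-11.15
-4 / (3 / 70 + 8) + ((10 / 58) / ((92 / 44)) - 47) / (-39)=10334882 / 14645319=0.71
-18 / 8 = -9 / 4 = -2.25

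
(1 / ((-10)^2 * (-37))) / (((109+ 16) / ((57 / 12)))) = -19 / 1850000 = -0.00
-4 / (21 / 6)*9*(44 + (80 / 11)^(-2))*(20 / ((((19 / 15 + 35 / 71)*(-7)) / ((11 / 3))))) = 1980216909 / 734608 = 2695.61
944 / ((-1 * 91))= -944 / 91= -10.37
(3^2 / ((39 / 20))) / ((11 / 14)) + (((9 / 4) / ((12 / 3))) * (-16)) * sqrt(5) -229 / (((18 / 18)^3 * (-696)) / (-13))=158929 / 99528 -9 * sqrt(5)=-18.53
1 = 1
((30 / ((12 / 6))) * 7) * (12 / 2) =630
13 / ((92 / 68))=221 / 23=9.61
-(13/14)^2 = -169/196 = -0.86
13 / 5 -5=-12 / 5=-2.40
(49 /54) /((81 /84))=686 /729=0.94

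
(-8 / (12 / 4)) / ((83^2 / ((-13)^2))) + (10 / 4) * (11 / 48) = 111877 / 220448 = 0.51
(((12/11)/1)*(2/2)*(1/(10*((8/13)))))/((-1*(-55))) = 39/12100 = 0.00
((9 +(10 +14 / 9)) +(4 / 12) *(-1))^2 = 33124 / 81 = 408.94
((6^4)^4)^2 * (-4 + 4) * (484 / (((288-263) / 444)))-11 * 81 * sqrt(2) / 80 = -891 * sqrt(2) / 80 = -15.75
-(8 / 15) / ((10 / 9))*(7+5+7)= -228 / 25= -9.12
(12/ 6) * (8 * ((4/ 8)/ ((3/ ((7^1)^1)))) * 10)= 560/ 3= 186.67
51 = 51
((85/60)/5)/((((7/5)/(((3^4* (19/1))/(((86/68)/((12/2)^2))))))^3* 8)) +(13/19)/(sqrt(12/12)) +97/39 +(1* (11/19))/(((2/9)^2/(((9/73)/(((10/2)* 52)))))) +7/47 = 6018755799778532837966367859/5546619827701680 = 1085121386852.38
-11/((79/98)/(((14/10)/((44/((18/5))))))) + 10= 16663/1975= 8.44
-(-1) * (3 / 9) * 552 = 184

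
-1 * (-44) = 44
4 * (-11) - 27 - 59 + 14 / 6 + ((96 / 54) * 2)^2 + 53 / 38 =-349753 / 3078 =-113.63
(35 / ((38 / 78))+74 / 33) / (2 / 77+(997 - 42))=0.08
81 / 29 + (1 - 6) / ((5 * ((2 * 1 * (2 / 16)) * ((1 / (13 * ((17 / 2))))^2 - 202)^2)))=1970975683540252 / 705682728153909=2.79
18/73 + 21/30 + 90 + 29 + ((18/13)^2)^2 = 2577462201/20849530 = 123.62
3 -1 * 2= 1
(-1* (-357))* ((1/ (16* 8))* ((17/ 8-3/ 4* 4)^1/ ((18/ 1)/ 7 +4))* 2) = -17493/ 23552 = -0.74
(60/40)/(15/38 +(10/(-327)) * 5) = 18639/3005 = 6.20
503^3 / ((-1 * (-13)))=127263527 / 13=9789502.08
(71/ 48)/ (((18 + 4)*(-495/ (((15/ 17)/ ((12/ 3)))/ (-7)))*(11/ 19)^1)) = 1349/ 182464128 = 0.00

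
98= 98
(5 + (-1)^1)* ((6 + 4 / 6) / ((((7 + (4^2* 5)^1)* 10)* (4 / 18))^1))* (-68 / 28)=-68 / 203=-0.33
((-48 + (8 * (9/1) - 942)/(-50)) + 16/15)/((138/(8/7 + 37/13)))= -53603/62790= -0.85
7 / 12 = 0.58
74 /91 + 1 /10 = 831 /910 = 0.91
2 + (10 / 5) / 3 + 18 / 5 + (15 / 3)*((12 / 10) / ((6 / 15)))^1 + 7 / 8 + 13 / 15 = 2761 / 120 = 23.01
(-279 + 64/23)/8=-6353/184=-34.53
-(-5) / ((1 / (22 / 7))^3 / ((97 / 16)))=645535 / 686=941.01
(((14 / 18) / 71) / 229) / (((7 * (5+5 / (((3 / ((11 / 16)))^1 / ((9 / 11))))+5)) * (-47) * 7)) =-0.00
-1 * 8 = -8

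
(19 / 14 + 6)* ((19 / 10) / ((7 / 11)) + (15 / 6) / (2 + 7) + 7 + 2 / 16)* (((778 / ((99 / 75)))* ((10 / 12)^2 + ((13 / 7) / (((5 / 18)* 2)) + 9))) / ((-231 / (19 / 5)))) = -9661.10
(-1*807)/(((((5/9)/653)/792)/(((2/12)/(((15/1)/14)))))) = -2921527224/25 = -116861088.96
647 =647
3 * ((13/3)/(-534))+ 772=412235/534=771.98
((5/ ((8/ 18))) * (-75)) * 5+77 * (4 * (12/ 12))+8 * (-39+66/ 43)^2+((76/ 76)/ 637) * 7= 4925506611/ 673036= 7318.34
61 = 61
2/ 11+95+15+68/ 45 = 55288/ 495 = 111.69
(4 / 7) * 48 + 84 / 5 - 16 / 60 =4616 / 105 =43.96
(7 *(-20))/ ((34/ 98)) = -6860/ 17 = -403.53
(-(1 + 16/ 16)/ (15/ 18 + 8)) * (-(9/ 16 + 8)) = 411/ 212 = 1.94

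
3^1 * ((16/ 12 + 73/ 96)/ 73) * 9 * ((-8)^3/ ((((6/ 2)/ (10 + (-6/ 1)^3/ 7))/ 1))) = 19296/ 7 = 2756.57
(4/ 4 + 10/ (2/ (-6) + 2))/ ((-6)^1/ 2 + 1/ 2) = -14/ 5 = -2.80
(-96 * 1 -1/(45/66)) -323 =-6307/15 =-420.47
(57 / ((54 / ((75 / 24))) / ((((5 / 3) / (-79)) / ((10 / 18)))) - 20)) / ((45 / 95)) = -9025 / 35628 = -0.25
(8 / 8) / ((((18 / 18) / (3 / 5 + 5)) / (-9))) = -252 / 5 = -50.40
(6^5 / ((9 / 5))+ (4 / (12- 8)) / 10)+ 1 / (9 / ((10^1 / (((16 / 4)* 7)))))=1360844 / 315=4320.14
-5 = -5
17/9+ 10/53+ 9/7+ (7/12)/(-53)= 44773/13356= 3.35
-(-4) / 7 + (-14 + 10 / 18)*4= -53.21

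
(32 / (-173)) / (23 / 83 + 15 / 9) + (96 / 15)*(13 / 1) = 8698168 / 104665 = 83.10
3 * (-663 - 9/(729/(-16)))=-53687/27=-1988.41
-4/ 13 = -0.31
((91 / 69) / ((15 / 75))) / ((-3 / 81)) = -4095 / 23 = -178.04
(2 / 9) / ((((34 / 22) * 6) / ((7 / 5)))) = 77 / 2295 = 0.03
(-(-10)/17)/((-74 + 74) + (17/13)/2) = 260/289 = 0.90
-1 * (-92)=92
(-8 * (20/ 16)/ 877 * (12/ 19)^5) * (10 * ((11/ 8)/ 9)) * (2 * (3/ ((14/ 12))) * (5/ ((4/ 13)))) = -2223936000/ 15200771761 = -0.15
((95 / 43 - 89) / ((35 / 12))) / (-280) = 5598 / 52675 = 0.11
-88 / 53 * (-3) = 264 / 53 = 4.98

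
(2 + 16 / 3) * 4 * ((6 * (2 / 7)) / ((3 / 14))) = 234.67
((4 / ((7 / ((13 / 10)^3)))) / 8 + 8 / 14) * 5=10197 / 2800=3.64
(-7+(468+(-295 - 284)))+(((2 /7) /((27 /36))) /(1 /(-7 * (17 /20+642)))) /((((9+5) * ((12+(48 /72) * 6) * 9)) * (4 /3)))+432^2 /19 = 3716896837 /383040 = 9703.68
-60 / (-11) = 5.45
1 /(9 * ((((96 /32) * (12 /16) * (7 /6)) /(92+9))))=808 /189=4.28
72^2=5184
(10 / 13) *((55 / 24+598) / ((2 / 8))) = 72035 / 39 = 1847.05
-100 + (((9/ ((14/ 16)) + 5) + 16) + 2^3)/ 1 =-425/ 7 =-60.71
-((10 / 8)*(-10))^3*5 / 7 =78125 / 56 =1395.09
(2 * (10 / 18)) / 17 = 10 / 153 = 0.07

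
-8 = -8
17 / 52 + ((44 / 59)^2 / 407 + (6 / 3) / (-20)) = 7644783 / 33487220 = 0.23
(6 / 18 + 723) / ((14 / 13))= 2015 / 3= 671.67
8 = 8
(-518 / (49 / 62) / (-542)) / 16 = 1147 / 15176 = 0.08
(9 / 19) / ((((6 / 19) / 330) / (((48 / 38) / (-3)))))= -3960 / 19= -208.42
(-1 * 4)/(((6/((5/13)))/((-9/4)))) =15/26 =0.58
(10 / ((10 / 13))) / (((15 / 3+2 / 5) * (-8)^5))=-65 / 884736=-0.00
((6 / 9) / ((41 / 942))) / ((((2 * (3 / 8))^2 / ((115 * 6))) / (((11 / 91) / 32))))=794420 / 11193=70.97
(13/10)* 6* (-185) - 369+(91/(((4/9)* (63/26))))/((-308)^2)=-343786967/189728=-1812.00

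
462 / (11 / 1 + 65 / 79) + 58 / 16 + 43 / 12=518767 / 11208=46.29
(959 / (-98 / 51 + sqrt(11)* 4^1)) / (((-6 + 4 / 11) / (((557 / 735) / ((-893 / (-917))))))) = -95336420223* sqrt(11) / 31016863690 - 91597737077 / 62033727380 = -11.67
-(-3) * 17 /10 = 51 /10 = 5.10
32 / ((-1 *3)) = -32 / 3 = -10.67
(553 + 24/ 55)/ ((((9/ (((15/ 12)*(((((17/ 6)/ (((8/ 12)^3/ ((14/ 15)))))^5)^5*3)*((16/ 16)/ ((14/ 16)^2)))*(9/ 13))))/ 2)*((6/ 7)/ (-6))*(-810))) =1056024464070495957479200914519918593787603011988260391400984527807/ 503136520870297600000000000000000000000000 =2098882550294388312889940.00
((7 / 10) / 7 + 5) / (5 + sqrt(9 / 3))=51 / 44 - 51 *sqrt(3) / 220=0.76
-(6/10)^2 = -9/25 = -0.36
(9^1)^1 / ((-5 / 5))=-9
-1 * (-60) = 60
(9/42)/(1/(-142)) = -213/7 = -30.43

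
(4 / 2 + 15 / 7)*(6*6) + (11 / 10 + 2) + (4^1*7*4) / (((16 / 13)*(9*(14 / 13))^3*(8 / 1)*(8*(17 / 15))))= 78891842089 / 518192640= 152.24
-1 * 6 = -6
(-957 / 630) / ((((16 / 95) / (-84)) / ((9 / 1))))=54549 / 8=6818.62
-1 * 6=-6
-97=-97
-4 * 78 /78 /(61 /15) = -0.98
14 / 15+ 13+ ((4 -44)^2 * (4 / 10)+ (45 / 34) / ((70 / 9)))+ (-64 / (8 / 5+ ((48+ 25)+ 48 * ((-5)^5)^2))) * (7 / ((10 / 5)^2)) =643883236427831 / 984375156660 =654.10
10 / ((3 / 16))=160 / 3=53.33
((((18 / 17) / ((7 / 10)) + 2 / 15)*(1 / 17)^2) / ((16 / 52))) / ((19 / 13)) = 0.01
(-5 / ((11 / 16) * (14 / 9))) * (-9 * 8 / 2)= 168.31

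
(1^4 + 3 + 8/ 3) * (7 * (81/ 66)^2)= 8505/ 121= 70.29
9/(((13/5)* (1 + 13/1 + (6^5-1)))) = 45/101257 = 0.00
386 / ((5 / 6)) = 2316 / 5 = 463.20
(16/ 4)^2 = 16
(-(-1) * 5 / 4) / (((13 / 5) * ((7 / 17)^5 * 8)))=5.08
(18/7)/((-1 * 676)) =-9/2366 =-0.00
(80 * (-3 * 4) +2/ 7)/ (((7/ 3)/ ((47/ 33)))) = -315746/ 539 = -585.80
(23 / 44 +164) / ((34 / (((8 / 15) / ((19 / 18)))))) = 2286 / 935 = 2.44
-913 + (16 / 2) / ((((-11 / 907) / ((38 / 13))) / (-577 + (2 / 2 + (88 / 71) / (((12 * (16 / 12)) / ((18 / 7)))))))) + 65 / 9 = 709573809704 / 639639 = 1109334.81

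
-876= -876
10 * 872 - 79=8641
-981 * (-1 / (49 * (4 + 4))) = 981 / 392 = 2.50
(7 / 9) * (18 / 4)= 7 / 2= 3.50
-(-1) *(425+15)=440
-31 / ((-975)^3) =31 / 926859375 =0.00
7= 7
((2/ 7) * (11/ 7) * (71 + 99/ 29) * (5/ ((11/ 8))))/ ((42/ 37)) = 3193840/ 29841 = 107.03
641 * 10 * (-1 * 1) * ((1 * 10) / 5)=-12820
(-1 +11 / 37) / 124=-13 / 2294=-0.01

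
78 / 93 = 0.84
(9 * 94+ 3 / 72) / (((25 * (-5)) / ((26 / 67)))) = -52793 / 20100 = -2.63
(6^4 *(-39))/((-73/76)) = 3841344/73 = 52621.15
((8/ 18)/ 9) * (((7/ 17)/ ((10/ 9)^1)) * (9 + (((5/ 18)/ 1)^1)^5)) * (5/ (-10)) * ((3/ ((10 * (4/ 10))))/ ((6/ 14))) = -833452613/ 5782078080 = -0.14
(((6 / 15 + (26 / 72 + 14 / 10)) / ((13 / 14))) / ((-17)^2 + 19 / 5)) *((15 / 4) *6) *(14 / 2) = 95305 / 76128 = 1.25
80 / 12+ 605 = 1835 / 3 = 611.67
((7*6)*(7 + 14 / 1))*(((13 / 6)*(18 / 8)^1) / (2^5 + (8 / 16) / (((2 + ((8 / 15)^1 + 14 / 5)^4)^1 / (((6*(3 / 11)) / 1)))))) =961269309 / 7155506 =134.34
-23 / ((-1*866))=0.03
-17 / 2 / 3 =-17 / 6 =-2.83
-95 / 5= -19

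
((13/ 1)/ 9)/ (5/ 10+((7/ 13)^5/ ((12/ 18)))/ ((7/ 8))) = 9653618/ 3860253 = 2.50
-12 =-12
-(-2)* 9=18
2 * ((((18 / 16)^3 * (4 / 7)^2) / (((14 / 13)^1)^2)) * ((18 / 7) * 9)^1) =9979281 / 537824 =18.55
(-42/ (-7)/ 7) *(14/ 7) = 1.71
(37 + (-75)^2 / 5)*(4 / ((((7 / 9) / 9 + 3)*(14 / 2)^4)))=26892 / 42875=0.63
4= 4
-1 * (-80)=80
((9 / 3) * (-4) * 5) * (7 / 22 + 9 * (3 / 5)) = -3774 / 11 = -343.09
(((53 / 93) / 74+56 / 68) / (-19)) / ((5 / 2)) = -97249 / 5557215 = -0.02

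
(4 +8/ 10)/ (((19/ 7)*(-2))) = -84/ 95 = -0.88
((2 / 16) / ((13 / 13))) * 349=349 / 8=43.62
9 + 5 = 14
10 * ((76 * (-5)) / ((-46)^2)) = -950 / 529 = -1.80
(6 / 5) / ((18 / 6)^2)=2 / 15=0.13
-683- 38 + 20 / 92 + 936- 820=-13910 / 23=-604.78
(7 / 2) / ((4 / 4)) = 3.50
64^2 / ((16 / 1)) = 256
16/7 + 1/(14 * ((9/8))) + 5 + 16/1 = 1471/63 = 23.35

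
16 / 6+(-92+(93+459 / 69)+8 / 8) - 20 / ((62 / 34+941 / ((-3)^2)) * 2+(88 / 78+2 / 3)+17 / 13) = 332575187 / 29624943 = 11.23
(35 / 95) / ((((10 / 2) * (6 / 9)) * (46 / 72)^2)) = 13608 / 50255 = 0.27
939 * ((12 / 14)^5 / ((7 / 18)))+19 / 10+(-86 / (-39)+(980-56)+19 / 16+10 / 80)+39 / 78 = 751401552847 / 367064880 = 2047.05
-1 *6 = -6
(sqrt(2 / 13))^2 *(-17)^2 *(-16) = -9248 / 13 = -711.38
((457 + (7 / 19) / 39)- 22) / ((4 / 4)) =322342 / 741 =435.01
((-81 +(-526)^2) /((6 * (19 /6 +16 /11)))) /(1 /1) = 608509 /61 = 9975.56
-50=-50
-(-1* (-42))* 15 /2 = -315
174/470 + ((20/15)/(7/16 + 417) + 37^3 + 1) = 238515994789/4708695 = 50654.37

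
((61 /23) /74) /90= 61 /153180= 0.00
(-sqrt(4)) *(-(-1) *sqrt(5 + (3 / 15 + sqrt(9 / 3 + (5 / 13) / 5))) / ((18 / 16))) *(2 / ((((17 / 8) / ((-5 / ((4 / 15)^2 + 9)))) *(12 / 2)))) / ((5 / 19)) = 12160 *sqrt(650 *sqrt(130) + 21970) / 1353183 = 1.54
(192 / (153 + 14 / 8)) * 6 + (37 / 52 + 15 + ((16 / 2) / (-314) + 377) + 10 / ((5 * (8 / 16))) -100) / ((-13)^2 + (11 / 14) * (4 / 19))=1045813831703 / 113699056484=9.20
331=331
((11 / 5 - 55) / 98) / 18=-22 / 735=-0.03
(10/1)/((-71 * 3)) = -10/213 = -0.05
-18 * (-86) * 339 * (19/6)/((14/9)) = 7478001/7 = 1068285.86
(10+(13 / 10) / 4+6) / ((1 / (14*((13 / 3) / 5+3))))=132559 / 150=883.73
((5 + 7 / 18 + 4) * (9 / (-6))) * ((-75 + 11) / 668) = 676 / 501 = 1.35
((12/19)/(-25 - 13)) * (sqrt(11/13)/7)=-6 * sqrt(143)/32851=-0.00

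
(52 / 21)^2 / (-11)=-2704 / 4851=-0.56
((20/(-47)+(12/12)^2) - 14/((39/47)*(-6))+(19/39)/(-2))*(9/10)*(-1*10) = -34565/1222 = -28.29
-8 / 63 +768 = 48376 / 63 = 767.87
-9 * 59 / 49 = -531 / 49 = -10.84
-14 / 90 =-7 / 45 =-0.16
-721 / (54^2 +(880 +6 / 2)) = -721 / 3799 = -0.19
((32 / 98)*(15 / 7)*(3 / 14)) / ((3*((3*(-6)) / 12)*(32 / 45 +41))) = -3600 / 4506677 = -0.00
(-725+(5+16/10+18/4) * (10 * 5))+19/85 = -14431/85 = -169.78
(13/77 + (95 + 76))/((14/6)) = 39540/539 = 73.36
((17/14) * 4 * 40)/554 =680/1939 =0.35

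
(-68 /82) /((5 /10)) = -68 /41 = -1.66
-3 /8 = -0.38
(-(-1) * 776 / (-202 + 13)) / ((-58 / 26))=10088 / 5481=1.84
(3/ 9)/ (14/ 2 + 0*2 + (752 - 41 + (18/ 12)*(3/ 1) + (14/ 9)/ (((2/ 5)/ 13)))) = 0.00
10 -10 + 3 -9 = -6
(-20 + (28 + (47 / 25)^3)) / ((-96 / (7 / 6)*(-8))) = 1601761 / 72000000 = 0.02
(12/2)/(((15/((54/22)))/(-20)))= -216/11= -19.64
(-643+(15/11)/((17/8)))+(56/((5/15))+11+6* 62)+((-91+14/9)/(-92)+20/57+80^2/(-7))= -899224747/895356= -1004.32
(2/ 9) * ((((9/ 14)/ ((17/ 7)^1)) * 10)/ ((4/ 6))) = 15/ 17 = 0.88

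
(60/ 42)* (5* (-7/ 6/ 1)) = -25/ 3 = -8.33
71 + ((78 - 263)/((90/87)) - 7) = -689/6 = -114.83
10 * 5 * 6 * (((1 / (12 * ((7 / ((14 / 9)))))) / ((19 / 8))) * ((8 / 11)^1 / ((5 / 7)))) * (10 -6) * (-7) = -125440 / 1881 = -66.69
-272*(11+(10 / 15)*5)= -11696 / 3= -3898.67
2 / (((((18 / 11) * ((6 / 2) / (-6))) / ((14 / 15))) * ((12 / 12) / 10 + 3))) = -616 / 837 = -0.74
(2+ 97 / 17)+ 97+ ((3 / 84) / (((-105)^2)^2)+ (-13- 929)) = -837.29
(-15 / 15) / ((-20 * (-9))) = -1 / 180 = -0.01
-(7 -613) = 606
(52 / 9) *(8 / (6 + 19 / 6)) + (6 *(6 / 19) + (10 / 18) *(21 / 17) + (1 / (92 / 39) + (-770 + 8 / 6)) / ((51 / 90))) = -194409367 / 144210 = -1348.10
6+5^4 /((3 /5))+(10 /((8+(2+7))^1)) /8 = 213739 /204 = 1047.74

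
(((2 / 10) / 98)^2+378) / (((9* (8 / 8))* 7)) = 90757801 / 15126300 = 6.00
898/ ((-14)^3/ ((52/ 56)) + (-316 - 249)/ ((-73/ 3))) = -852202/ 2782333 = -0.31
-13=-13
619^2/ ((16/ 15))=5747415/ 16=359213.44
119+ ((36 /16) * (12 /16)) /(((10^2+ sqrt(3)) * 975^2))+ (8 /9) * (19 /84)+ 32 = 4828064146667 /31931417700- 3 * sqrt(3) /16894930000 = 151.20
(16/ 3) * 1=16/ 3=5.33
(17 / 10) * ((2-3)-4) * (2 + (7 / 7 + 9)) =-102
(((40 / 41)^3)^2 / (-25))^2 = 26843545600000000 / 22563490300366186081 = 0.00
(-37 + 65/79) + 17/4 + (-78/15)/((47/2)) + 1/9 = -21411863/668340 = -32.04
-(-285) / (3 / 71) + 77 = 6822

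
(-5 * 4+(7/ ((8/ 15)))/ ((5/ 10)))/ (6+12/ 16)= 25/ 27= 0.93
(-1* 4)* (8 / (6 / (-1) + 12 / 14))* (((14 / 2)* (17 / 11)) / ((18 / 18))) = 6664 / 99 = 67.31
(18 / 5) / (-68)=-9 / 170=-0.05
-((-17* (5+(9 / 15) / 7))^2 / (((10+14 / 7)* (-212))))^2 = -5240294710561 / 606996810000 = -8.63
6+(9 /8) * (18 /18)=7.12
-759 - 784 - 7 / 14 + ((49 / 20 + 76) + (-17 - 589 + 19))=-41041 / 20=-2052.05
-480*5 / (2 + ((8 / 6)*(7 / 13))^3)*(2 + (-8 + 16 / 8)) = 56946240 / 14059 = 4050.52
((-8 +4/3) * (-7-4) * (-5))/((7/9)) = -3300/7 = -471.43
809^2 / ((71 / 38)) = 24870278 / 71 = 350285.61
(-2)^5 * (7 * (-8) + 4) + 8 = 1672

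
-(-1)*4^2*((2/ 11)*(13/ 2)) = 208/ 11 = 18.91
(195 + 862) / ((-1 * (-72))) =1057 / 72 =14.68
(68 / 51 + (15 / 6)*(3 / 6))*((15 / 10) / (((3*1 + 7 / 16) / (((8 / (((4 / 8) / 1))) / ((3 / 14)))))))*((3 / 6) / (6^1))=3472 / 495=7.01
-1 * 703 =-703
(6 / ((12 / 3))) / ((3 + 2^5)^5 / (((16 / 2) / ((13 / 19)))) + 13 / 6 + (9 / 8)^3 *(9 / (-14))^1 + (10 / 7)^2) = 4290048 / 12847280215697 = 0.00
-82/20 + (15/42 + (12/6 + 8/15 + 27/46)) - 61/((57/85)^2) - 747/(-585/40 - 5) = -80653542827/821249730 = -98.21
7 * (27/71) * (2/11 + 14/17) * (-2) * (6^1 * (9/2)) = -1918728/13277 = -144.52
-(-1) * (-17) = -17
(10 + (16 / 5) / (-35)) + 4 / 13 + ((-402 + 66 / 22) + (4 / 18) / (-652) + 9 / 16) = -388.22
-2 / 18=-1 / 9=-0.11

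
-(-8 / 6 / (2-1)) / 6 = 2 / 9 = 0.22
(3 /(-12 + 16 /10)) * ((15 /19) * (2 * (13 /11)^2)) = -2925 /4598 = -0.64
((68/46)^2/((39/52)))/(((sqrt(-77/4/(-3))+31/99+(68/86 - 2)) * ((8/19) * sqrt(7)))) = 33971938440 * sqrt(7)/215258400539+44225853804 * sqrt(33)/215258400539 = 1.60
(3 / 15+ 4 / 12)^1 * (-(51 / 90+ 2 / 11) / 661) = -988 / 1635975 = -0.00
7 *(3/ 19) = 21/ 19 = 1.11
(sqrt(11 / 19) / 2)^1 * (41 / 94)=41 * sqrt(209) / 3572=0.17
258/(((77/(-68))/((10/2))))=-87720/77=-1139.22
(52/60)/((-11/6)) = -26/55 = -0.47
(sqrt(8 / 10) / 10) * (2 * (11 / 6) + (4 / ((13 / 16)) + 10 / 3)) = 31 * sqrt(5) / 65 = 1.07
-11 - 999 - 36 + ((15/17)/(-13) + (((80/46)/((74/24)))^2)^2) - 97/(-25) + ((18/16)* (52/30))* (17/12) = -48186072244800830403/46362890614648400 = -1039.32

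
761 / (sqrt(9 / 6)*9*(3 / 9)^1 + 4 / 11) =-66968 / 3235 + 276243*sqrt(6) / 3235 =188.47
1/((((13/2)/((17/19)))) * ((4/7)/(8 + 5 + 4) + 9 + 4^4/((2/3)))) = 4046/11552437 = 0.00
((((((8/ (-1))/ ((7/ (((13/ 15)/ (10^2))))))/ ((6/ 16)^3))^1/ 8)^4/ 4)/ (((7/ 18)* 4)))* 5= 958348132352/ 3925164061669921875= 0.00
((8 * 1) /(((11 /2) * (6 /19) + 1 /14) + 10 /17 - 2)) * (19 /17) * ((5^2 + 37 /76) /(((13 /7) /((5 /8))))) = 693595 /3586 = 193.42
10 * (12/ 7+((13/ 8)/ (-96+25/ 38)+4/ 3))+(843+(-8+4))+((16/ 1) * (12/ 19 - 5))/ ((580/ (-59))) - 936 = -24978757127/ 419217330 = -59.58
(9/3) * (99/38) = 297/38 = 7.82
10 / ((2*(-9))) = -5 / 9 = -0.56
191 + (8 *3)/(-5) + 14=1001/5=200.20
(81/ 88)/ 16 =81/ 1408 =0.06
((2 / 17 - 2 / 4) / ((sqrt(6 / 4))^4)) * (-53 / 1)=1378 / 153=9.01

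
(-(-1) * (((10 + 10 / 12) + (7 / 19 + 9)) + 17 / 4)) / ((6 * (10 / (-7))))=-7805 / 2736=-2.85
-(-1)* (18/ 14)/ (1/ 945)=1215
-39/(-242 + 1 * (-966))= 0.03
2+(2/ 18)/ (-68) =1223/ 612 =2.00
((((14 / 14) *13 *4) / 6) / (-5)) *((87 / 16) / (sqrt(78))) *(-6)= 29 *sqrt(78) / 40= 6.40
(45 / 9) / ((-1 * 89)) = -5 / 89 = -0.06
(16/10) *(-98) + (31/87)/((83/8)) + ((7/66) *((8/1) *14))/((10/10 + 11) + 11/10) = -8108917384/52027305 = -155.86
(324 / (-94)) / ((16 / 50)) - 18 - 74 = -19321 / 188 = -102.77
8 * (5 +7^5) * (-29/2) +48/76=-37053636/19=-1950191.37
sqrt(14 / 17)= sqrt(238) / 17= 0.91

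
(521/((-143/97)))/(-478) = 50537/68354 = 0.74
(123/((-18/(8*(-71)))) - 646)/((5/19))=184414/15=12294.27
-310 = -310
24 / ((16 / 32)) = 48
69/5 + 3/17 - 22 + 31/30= -713/102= -6.99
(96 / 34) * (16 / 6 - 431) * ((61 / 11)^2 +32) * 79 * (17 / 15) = -822190288 / 121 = -6794961.06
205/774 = 0.26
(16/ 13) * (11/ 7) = 176/ 91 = 1.93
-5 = -5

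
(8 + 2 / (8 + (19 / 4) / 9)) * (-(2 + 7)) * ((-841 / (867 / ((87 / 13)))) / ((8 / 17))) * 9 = 624260844 / 67847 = 9201.01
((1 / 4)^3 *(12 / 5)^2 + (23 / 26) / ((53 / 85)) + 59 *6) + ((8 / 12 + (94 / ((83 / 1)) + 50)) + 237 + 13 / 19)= 210245440181 / 325965900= 644.99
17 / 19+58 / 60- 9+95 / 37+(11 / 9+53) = 3141431 / 63270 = 49.65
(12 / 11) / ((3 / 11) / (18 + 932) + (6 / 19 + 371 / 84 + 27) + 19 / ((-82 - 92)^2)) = 43143300 / 1254992141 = 0.03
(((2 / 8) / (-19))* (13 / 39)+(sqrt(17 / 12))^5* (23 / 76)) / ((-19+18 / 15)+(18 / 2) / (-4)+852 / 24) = 0.05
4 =4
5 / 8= 0.62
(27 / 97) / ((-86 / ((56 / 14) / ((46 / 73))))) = -1971 / 95933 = -0.02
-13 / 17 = -0.76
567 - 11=556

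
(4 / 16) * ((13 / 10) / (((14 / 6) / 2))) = 39 / 140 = 0.28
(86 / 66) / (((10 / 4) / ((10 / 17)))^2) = 688 / 9537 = 0.07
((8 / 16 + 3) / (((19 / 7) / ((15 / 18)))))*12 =245 / 19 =12.89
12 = 12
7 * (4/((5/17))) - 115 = -99/5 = -19.80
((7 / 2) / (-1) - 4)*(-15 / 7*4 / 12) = 75 / 14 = 5.36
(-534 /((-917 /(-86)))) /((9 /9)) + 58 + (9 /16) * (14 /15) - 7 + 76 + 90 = 6141857 /36680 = 167.44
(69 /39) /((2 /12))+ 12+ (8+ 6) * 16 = 3206 /13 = 246.62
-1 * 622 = -622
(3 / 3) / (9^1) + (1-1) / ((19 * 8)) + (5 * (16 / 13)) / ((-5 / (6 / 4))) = -203 / 117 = -1.74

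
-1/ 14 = -0.07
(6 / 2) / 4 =3 / 4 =0.75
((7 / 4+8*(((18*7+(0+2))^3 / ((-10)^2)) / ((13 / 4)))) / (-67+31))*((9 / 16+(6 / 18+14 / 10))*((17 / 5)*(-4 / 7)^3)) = 628630039013 / 300982500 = 2088.59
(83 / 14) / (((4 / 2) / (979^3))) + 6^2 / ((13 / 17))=1012440541517 / 364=2781430059.11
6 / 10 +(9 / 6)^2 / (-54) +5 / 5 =187 / 120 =1.56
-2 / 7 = -0.29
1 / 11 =0.09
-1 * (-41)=41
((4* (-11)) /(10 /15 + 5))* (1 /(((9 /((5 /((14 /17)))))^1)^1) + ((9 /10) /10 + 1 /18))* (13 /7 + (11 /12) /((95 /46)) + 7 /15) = -17.63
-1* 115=-115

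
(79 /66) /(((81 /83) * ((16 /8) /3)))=6557 /3564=1.84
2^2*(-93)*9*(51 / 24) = -14229 / 2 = -7114.50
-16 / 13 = -1.23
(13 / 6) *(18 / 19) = 39 / 19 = 2.05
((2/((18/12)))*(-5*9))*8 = -480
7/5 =1.40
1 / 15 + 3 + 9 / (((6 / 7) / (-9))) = -2743 / 30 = -91.43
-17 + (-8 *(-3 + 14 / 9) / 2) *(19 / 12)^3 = 23071 / 3888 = 5.93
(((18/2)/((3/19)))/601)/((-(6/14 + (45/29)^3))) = -3243737/142445414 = -0.02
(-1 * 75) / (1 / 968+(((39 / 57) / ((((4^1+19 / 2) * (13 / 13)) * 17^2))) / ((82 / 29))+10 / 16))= -220650893100 / 1841979179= -119.79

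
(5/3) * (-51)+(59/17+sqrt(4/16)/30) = -83143/1020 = -81.51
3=3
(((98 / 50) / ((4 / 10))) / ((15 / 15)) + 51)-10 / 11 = 6049 / 110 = 54.99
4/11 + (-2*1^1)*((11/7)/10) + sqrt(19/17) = 19/385 + sqrt(323)/17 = 1.11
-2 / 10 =-1 / 5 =-0.20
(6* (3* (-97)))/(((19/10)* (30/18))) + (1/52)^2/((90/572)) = -49027471/88920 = -551.37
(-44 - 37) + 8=-73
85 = 85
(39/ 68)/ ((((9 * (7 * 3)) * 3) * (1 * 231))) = 13/ 2968812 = 0.00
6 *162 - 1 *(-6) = 978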